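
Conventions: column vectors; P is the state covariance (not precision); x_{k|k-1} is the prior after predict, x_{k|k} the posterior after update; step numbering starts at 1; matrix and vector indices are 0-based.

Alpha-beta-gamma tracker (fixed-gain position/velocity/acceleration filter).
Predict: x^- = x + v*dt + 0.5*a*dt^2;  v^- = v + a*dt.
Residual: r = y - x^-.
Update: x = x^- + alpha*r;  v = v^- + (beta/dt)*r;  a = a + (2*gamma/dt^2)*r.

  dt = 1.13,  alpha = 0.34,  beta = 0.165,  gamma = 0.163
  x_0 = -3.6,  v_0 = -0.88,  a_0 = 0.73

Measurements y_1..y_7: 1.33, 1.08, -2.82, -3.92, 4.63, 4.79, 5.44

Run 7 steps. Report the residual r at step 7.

step 1: x_pred=-4.1283  r=5.4583  x^+=-2.2725  v^+=0.7419  a^+=2.1235
step 2: x_pred=-0.0784  r=1.1584  x^+=0.3155  v^+=3.3107  a^+=2.4193
step 3: x_pred=5.6011  r=-8.4211  x^+=2.7379  v^+=4.8148  a^+=0.2693
step 4: x_pred=8.3506  r=-12.2706  x^+=4.1786  v^+=3.3274  a^+=-2.8634
step 5: x_pred=6.1104  r=-1.4804  x^+=5.6071  v^+=-0.1244  a^+=-3.2414
step 6: x_pred=3.3970  r=1.3930  x^+=3.8706  v^+=-3.5838  a^+=-2.8858
step 7: x_pred=-2.0215  r=7.4615  x^+=0.5154  v^+=-5.7552  a^+=-0.9808

resid = 7.4615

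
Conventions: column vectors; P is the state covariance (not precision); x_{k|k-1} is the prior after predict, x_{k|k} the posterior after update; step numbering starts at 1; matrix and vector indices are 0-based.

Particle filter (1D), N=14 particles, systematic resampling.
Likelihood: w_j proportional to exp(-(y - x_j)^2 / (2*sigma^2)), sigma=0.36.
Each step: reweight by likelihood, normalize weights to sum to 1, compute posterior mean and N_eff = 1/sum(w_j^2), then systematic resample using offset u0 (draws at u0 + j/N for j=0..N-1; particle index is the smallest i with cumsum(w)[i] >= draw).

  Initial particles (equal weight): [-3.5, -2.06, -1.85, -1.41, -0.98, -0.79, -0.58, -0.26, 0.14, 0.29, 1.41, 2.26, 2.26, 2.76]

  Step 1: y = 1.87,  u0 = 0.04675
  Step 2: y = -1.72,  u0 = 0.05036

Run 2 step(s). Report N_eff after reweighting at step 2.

N_eff = 4.0000

step 1: w=[0.0000, 0.0000, 0.0000, 0.0000, 0.0000, 0.0000, 0.0000, 0.0000, 0.0000, 0.0000, 0.2760, 0.3473, 0.3473, 0.0294]  mean=2.0400  Neff=3.1423  idx=[10, 10, 10, 10, 11, 11, 11, 11, 11, 12, 12, 12, 12, 13]
step 2: w=[0.2500, 0.2500, 0.2500, 0.2500, 0.0000, 0.0000, 0.0000, 0.0000, 0.0000, 0.0000, 0.0000, 0.0000, 0.0000, 0.0000]  mean=1.4100  Neff=4.0000  idx=[0, 0, 0, 1, 1, 1, 1, 2, 2, 2, 3, 3, 3, 3]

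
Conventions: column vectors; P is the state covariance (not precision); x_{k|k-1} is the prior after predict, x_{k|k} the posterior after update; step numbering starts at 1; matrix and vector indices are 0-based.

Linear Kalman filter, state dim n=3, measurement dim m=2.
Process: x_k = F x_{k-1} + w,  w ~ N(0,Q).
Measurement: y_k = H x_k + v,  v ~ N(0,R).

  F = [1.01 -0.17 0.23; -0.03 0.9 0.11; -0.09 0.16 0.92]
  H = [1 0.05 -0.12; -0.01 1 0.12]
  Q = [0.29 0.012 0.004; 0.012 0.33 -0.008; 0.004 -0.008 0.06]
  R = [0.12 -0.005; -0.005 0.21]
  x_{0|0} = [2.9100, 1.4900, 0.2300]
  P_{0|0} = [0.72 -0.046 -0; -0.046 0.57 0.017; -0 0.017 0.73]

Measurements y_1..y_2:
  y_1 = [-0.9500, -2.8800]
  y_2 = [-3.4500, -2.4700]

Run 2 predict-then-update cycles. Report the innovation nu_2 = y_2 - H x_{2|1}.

step 1: x^-=[2.7387, 1.2790, 0.1881]  P^-=[1.0940 -0.1174 0.0673; -0.1174 0.8070 0.1682; 0.0673 0.1682 0.7046]  S=[1.1963 -0.1141; -0.1141 1.0698]  K=[0.9013 -0.0163; -0.0075 0.7735; 0.0153 0.2373]  nu=[-3.7301, -4.1542]  x^+=[-0.5556, -1.9063, -0.8546]  P^+=[0.1186 -0.0163 0.0794; -0.0163 0.1655 -0.0268; 0.0794 -0.0268 0.6449]
step 2: x^-=[-0.4337, -1.7930, -1.0412]  P^-=[0.4944 -0.0123 0.1976; -0.0123 0.4670 0.0571; 0.1976 0.0571 0.5905]  S=[0.5748 0.0101; 0.0101 0.6991]  K=[0.8180 -0.0025; -0.0045 0.6781; 0.2224 0.1771]  nu=[-3.0516, -0.5564]  x^+=[-2.9284, -2.1565, -1.8185]  P^+=[0.1099 -0.0145 0.0919; -0.0145 0.1456 -0.0277; 0.0919 -0.0277 0.5393]

innov = [-3.0516, -0.5564]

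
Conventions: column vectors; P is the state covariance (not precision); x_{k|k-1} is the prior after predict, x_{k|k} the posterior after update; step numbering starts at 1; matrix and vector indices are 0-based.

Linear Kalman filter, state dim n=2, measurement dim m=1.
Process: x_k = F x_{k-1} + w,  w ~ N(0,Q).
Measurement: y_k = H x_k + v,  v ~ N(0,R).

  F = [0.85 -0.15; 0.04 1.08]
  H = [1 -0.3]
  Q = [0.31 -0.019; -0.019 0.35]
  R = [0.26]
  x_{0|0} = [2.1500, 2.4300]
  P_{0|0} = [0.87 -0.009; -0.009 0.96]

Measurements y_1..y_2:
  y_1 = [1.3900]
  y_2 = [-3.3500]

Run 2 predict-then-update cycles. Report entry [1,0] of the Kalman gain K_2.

K[1,0] = -0.5928

step 1: x^-=[1.4630, 2.7104]  P^-=[0.9625 -0.1531; -0.1531 1.4704]  S=[1.4467]  K=[0.6970; -0.4108]  nu=[0.7401]  x^+=[1.9789, 2.4064]  P^+=[0.2596 0.2611; 0.2611 1.2263]
step 2: x^-=[1.3211, 2.6780]  P^-=[0.4585 0.0293; 0.0293 1.8033]  S=[0.8633]  K=[0.5210; -0.5928]  nu=[-3.8677]  x^+=[-0.6939, 4.9706]  P^+=[0.2242 0.2959; 0.2959 1.5000]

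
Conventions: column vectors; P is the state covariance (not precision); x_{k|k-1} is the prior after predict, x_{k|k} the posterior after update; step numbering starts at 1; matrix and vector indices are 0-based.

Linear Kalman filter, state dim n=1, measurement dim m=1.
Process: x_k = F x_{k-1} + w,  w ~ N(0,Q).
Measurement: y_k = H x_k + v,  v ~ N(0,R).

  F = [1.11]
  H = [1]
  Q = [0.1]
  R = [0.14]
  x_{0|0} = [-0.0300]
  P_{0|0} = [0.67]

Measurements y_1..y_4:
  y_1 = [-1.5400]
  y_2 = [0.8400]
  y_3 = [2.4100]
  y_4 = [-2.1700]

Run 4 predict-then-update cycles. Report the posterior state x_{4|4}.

x_post = [-0.6305]

step 1: x^-=[-0.0333]  P^-=[0.9255]  S=[1.0655]  K=[0.8686]  nu=[-1.5067]  x^+=[-1.3420]  P^+=[0.1216]
step 2: x^-=[-1.4897]  P^-=[0.2498]  S=[0.3898]  K=[0.6409]  nu=[2.3297]  x^+=[0.0033]  P^+=[0.0897]
step 3: x^-=[0.0037]  P^-=[0.2105]  S=[0.3505]  K=[0.6006]  nu=[2.4063]  x^+=[1.4490]  P^+=[0.0841]
step 4: x^-=[1.6084]  P^-=[0.2036]  S=[0.3436]  K=[0.5926]  nu=[-3.7784]  x^+=[-0.6305]  P^+=[0.0830]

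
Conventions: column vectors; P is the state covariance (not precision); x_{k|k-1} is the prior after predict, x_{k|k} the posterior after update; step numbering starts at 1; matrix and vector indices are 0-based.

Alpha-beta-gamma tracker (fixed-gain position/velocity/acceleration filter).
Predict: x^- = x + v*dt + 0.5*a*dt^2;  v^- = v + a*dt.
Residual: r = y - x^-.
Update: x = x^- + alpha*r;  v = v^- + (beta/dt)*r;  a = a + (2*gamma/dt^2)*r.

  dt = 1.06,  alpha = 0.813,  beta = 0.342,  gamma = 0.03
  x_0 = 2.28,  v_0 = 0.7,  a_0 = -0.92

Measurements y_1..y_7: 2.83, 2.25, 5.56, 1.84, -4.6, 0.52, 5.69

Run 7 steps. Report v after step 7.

step 1: x_pred=2.5051  r=0.3249  x^+=2.7693  v^+=-0.1704  a^+=-0.9027
step 2: x_pred=2.0815  r=0.1685  x^+=2.2185  v^+=-1.0728  a^+=-0.8937
step 3: x_pred=0.5792  r=4.9808  x^+=4.6286  v^+=-0.4131  a^+=-0.6277
step 4: x_pred=3.8381  r=-1.9981  x^+=2.2136  v^+=-1.7231  a^+=-0.7344
step 5: x_pred=-0.0254  r=-4.5746  x^+=-3.7446  v^+=-3.9775  a^+=-0.9787
step 6: x_pred=-8.5105  r=9.0305  x^+=-1.1687  v^+=-2.1013  a^+=-0.4964
step 7: x_pred=-3.6749  r=9.3649  x^+=3.9388  v^+=0.3940  a^+=0.0037

v_post = 0.3940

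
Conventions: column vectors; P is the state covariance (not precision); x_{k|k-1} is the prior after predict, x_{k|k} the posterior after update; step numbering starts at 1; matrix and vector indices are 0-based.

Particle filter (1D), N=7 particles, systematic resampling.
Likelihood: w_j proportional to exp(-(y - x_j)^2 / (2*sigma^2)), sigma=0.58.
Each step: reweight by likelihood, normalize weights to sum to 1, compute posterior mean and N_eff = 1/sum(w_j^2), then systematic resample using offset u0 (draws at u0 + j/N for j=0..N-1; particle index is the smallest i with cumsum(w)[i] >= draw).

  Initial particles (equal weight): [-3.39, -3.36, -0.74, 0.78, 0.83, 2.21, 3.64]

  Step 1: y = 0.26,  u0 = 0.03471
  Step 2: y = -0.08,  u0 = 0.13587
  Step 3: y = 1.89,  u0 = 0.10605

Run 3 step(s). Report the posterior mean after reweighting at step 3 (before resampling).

step 1: w=[0.0000, 0.0000, 0.1492, 0.4414, 0.4071, 0.0023, 0.0000]  mean=0.5768  Neff=2.6123  idx=[2, 3, 3, 3, 4, 4, 4]
step 2: w=[0.2182, 0.1389, 0.1389, 0.1389, 0.1217, 0.1217, 0.1217]  mean=0.4666  Neff=6.6704  idx=[0, 1, 2, 3, 4, 5, 6]
step 3: w=[0.0000, 0.1533, 0.1533, 0.1533, 0.1801, 0.1801, 0.1801]  mean=0.8070  Neff=5.9618  idx=[1, 2, 3, 4, 5, 6, 6]

post_mean = 0.8070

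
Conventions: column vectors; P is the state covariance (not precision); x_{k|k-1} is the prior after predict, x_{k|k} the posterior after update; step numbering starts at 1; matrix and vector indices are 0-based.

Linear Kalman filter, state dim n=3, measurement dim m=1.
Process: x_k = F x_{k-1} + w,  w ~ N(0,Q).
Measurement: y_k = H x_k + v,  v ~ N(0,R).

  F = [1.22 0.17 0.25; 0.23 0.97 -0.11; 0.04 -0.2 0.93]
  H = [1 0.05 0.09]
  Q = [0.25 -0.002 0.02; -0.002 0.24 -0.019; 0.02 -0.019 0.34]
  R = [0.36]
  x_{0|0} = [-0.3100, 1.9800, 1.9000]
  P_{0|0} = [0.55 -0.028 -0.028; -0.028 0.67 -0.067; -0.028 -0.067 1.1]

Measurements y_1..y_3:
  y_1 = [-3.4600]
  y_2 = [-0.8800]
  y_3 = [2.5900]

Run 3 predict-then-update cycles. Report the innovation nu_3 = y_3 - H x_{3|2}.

step 1: x^-=[0.4334, 1.6403, 1.3586]  P^-=[1.1223 0.1855 0.2472; 0.1855 0.9160 -0.3240; 0.2472 -0.3240 1.3424]  S=[1.5556]  K=[0.7417; 0.1299; 0.2261]  nu=[-4.0977]  x^+=[-2.6060, 1.1079, 0.4320]  P^+=[0.2665 0.0356 -0.0138; 0.0356 0.8898 -0.3697; -0.0138 -0.3697 1.2628]
step 2: x^-=[-2.8830, 0.4277, 0.0759]  P^-=[0.7262 0.1466 0.2322; 0.1466 1.2020 -0.6632; 0.2322 -0.6632 1.6042]  S=[1.1527]  K=[0.6545; 0.1275; 0.2979]  nu=[1.9748]  x^+=[-1.5905, 0.6795, 0.6643]  P^+=[0.2324 0.0504 0.0074; 0.0504 1.1833 -0.7069; 0.0074 -0.7069 1.5019]
step 3: x^-=[-1.6588, 0.2203, 0.4183]  P^-=[0.6893 0.1198 0.2604; 0.1198 1.5568 -1.0522; 0.2604 -1.0522 1.9494]  S=[1.1184]  K=[0.6427; 0.0921; 0.3427]  nu=[4.2002]  x^+=[1.0405, 0.6070, 1.8576]  P^+=[0.2274 0.0536 0.0141; 0.0536 1.5473 -1.0874; 0.0141 -1.0874 1.8180]

innov = [4.2002]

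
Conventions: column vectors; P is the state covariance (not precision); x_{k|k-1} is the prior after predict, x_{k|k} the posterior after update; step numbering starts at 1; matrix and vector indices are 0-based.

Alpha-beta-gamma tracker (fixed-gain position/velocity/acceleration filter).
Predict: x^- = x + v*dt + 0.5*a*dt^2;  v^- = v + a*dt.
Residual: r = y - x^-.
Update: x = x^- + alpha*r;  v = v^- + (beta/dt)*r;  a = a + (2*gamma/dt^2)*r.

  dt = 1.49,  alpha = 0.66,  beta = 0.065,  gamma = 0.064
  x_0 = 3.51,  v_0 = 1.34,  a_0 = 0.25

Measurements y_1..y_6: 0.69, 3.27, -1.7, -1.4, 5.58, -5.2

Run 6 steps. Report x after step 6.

step 1: x_pred=5.7841  r=-5.0941  x^+=2.4220  v^+=1.4903  a^+=-0.0437
step 2: x_pred=4.5940  r=-1.3240  x^+=3.7202  v^+=1.3674  a^+=-0.1200
step 3: x_pred=5.6243  r=-7.3243  x^+=0.7903  v^+=0.8690  a^+=-0.5423
step 4: x_pred=1.4831  r=-2.8831  x^+=-0.4197  v^+=-0.0648  a^+=-0.7085
step 5: x_pred=-1.3028  r=6.8828  x^+=3.2398  v^+=-0.8203  a^+=-0.3117
step 6: x_pred=1.6716  r=-6.8716  x^+=-2.8637  v^+=-1.5845  a^+=-0.7079

x_post = -2.8637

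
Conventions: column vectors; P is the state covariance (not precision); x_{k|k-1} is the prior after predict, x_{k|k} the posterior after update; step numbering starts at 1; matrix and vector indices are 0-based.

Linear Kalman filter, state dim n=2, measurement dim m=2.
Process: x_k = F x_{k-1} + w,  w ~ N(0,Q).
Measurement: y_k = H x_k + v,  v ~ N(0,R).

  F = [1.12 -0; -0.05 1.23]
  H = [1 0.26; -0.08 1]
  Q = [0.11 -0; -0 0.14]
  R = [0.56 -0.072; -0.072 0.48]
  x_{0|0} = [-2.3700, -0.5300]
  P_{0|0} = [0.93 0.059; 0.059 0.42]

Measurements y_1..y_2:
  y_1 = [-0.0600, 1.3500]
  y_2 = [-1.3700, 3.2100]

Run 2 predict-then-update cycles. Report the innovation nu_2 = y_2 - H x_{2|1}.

innov = [-0.5621, 2.1371]

step 1: x^-=[-2.6544, -0.5334]  P^-=[1.2766 0.0292; 0.0292 0.7705]  S=[1.9039 0.0548; 0.0548 1.2540]  K=[0.6770 -0.0877; 0.1031 0.6081]  nu=[2.7331, 1.6710]  x^+=[-0.9506, 0.7644]  P^+=[0.4007 -0.0588; -0.0588 0.2797]
step 2: x^-=[-1.0647, 0.9877]  P^-=[0.6127 -0.1034; -0.1034 0.5715]  S=[1.1575 -0.0737; -0.0737 1.0719]  K=[0.4992 -0.1079; 0.0738 0.5459]  nu=[-0.5621, 2.1371]  x^+=[-1.5759, 2.1129]  P^+=[0.3038 -0.0634; -0.0634 0.2517]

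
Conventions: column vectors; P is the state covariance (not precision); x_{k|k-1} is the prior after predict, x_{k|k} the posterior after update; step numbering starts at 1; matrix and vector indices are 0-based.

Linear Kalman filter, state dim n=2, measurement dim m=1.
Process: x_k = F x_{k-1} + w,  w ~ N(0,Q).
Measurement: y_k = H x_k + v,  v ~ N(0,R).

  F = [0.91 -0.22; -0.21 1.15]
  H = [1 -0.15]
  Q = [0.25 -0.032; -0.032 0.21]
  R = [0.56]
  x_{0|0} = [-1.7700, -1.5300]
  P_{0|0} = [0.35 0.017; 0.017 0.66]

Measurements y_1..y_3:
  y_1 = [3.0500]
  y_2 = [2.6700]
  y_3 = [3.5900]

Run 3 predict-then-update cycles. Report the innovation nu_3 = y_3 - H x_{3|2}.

innov = [0.5018]

step 1: x^-=[-1.2741, -1.3878]  P^-=[0.5650 -0.2473; -0.2473 1.0901]  S=[1.2237]  K=[0.4920; -0.3357]  nu=[4.1159]  x^+=[0.7510, -2.7695]  P^+=[0.2687 -0.0452; -0.0452 0.9522]
step 2: x^-=[1.2927, -3.3427]  P^-=[0.5367 -0.3736; -0.3736 1.5029]  S=[1.2426]  K=[0.4770; -0.4821]  nu=[0.8759]  x^+=[1.7105, -3.7649]  P^+=[0.2540 -0.0879; -0.0879 1.2141]
step 3: x^-=[2.3849, -4.6889]  P^-=[0.5542 -0.4837; -0.4837 1.8693]  S=[1.3014]  K=[0.4816; -0.5871]  nu=[0.5018]  x^+=[2.6265, -4.9835]  P^+=[0.2524 -0.1157; -0.1157 1.4207]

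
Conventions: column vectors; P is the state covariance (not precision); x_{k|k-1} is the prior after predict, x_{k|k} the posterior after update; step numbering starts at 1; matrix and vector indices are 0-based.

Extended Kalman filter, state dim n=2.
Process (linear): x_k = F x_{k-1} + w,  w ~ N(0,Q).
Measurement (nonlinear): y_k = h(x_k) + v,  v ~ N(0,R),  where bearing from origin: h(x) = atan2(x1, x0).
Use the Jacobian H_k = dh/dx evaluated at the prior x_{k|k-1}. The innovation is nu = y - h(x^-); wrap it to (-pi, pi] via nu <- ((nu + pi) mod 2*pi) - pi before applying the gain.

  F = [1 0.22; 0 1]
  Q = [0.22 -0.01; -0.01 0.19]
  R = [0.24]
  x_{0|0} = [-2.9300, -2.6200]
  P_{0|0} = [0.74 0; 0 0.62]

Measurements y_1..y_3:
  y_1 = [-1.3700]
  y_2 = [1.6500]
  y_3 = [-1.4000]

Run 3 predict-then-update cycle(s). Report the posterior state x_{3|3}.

x_post = [-5.0518, -2.9927]

step 1: x^-=[-3.5064, -2.6200]  P^-=[0.9900 0.1264; 0.1264 0.8100]  H_jac=[0.1367 -0.1830]  S=[0.2793]  K=[0.4019; -0.4688]  nu=[1.1299]  x^+=[-3.0523, -3.1497]  P^+=[0.9449 0.1790; 0.1790 0.7486]
step 2: x^-=[-3.7453, -3.1497]  P^-=[1.2799 0.3337; 0.3337 0.9386]  H_jac=[0.1315 -0.1564]  S=[0.2714]  K=[0.4280; -0.3792]  nu=[-2.1908]  x^+=[-4.6830, -2.3190]  P^+=[1.2302 0.3778; 0.3778 0.8996]
step 3: x^-=[-5.1931, -2.3190]  P^-=[1.6599 0.5657; 0.5657 1.0896]  H_jac=[0.0717 -0.1605]  S=[0.2636]  K=[0.1069; -0.5098]  nu=[1.3216]  x^+=[-5.0518, -2.9927]  P^+=[1.6569 0.5800; 0.5800 1.0211]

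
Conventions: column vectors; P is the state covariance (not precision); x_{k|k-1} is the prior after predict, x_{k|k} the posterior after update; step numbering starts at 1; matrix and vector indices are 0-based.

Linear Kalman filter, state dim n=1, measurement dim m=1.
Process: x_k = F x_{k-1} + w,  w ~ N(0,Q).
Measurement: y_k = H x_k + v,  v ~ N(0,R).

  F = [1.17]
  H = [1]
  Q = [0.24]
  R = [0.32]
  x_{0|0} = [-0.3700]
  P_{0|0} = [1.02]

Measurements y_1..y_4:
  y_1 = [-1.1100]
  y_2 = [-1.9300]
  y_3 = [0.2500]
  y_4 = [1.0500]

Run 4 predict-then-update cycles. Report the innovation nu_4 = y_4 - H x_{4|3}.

step 1: x^-=[-0.4329]  P^-=[1.6363]  S=[1.9563]  K=[0.8364]  nu=[-0.6771]  x^+=[-0.9992]  P^+=[0.2677]
step 2: x^-=[-1.1691]  P^-=[0.6064]  S=[0.9264]  K=[0.6546]  nu=[-0.7609]  x^+=[-1.6672]  P^+=[0.2095]
step 3: x^-=[-1.9506]  P^-=[0.5267]  S=[0.8467]  K=[0.6221]  nu=[2.2006]  x^+=[-0.5817]  P^+=[0.1991]
step 4: x^-=[-0.6805]  P^-=[0.5125]  S=[0.8325]  K=[0.6156]  nu=[1.7305]  x^+=[0.3848]  P^+=[0.1970]

innov = [1.7305]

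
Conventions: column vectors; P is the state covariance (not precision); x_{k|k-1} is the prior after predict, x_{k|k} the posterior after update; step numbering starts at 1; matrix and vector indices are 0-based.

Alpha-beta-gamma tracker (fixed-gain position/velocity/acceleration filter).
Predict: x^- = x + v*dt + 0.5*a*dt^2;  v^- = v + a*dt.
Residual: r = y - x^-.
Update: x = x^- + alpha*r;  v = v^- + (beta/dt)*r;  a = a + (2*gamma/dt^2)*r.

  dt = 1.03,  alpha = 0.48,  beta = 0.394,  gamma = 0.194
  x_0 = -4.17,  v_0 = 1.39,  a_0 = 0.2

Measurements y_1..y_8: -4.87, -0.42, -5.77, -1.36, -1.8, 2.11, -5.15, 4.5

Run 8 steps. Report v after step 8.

v_post = 2.6073

step 1: x_pred=-2.6322  r=-2.2378  x^+=-3.7063  v^+=0.7400  a^+=-0.6184
step 2: x_pred=-3.2722  r=2.8522  x^+=-1.9031  v^+=1.1941  a^+=0.4247
step 3: x_pred=-0.4480  r=-5.3220  x^+=-3.0026  v^+=-0.4043  a^+=-1.5217
step 4: x_pred=-4.2262  r=2.8662  x^+=-2.8504  v^+=-0.8753  a^+=-0.4735
step 5: x_pred=-4.0031  r=2.2031  x^+=-2.9456  v^+=-0.5202  a^+=0.3323
step 6: x_pred=-3.3052  r=5.4152  x^+=-0.7059  v^+=1.8935  a^+=2.3127
step 7: x_pred=2.4712  r=-7.6212  x^+=-1.1870  v^+=1.3603  a^+=-0.4745
step 8: x_pred=-0.0376  r=4.5376  x^+=2.1404  v^+=2.6073  a^+=1.1850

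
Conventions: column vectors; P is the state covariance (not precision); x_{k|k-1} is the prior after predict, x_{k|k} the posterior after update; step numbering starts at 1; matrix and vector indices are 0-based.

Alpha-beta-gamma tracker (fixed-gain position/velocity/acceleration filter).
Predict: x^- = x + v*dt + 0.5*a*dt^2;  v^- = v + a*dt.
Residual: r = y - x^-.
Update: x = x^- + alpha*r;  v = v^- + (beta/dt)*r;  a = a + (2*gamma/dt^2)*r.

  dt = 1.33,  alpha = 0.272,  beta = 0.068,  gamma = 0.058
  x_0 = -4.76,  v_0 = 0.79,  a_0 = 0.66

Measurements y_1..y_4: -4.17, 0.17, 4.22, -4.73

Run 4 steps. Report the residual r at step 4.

step 1: x_pred=-3.1256  r=-1.0444  x^+=-3.4096  v^+=1.6144  a^+=0.5915
step 2: x_pred=-0.7393  r=0.9093  x^+=-0.4920  v^+=2.4476  a^+=0.6511
step 3: x_pred=3.3392  r=0.8808  x^+=3.5788  v^+=3.3586  a^+=0.7089
step 4: x_pred=8.6728  r=-13.4028  x^+=5.0272  v^+=3.6162  a^+=-0.1700

resid = -13.4028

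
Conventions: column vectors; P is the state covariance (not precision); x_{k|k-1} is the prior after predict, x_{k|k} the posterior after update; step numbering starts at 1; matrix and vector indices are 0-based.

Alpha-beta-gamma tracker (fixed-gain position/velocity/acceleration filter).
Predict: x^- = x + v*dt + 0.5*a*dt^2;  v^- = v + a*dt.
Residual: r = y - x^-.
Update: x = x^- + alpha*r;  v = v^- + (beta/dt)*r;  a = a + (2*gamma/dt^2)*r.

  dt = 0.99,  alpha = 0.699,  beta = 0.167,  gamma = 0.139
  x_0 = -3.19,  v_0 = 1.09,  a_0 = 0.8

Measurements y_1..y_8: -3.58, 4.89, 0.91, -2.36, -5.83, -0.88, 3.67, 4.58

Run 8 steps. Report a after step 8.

step 1: x_pred=-1.7189  r=-1.8611  x^+=-3.0198  v^+=1.5681  a^+=0.2721
step 2: x_pred=-1.3341  r=6.2241  x^+=3.0166  v^+=2.8873  a^+=2.0375
step 3: x_pred=6.8735  r=-5.9635  x^+=2.7050  v^+=3.8985  a^+=0.3460
step 4: x_pred=6.7341  r=-9.0941  x^+=0.3773  v^+=2.7070  a^+=-2.2335
step 5: x_pred=1.9628  r=-7.7928  x^+=-3.4844  v^+=-0.8187  a^+=-4.4439
step 6: x_pred=-6.4726  r=5.5926  x^+=-2.5634  v^+=-4.2747  a^+=-2.8576
step 7: x_pred=-8.1957  r=11.8657  x^+=0.0984  v^+=-5.1021  a^+=0.5081
step 8: x_pred=-4.7037  r=9.2837  x^+=1.7856  v^+=-3.0331  a^+=3.1413

a_post = 3.1413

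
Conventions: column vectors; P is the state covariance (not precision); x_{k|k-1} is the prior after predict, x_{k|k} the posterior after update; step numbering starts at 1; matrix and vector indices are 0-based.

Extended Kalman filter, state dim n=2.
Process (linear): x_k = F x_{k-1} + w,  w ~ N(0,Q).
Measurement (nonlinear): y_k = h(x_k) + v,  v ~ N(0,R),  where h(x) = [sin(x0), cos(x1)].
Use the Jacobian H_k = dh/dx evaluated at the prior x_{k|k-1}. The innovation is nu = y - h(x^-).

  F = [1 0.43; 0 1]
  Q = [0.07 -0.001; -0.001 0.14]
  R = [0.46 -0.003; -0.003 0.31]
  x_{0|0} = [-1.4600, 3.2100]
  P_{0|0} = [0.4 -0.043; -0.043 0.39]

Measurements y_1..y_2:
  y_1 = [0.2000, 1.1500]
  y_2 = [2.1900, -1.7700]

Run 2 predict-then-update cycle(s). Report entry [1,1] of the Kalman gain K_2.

step 1: x^-=[-0.0797, 3.2100]  P^-=[0.5051 0.1237; 0.1237 0.5300]  H_jac=[0.9968 0.0000; 0.0000 0.0684]  S=[0.9619 0.0054; 0.0054 0.3125]  K=[0.5234 0.0180; 0.1275 0.1137]  nu=[0.2796, 2.1477]  x^+=[0.1052, 3.4899]  P^+=[0.2415 0.0585; 0.0585 0.5102]
step 2: x^-=[1.6059, 3.4899]  P^-=[0.4561 0.2769; 0.2769 0.6502]  H_jac=[-0.0351 0.0000; 0.0000 0.3413]  S=[0.4606 -0.0063; -0.0063 0.3857]  K=[-0.0314 0.2445; -0.0132 0.5751]  nu=[1.1906, -0.8300]  x^+=[1.3656, 2.9969]  P^+=[0.4325 0.2223; 0.2223 0.5224]

K[1,1] = 0.5751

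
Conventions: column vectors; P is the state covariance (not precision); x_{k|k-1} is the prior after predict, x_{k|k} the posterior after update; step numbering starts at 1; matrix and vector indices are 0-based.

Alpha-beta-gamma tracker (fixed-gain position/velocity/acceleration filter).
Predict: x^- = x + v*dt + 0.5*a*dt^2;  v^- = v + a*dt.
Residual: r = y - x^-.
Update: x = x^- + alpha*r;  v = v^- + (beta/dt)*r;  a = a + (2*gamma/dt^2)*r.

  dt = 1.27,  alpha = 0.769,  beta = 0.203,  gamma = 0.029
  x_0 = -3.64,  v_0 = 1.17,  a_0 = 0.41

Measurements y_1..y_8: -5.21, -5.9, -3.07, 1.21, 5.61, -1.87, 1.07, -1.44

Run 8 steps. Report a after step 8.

a_post = -0.2223

step 1: x_pred=-1.8235  r=-3.3865  x^+=-4.4277  v^+=1.1494  a^+=0.2882
step 2: x_pred=-2.7356  r=-3.1644  x^+=-5.1690  v^+=1.0096  a^+=0.1744
step 3: x_pred=-3.7461  r=0.6761  x^+=-3.2262  v^+=1.3392  a^+=0.1987
step 4: x_pred=-1.3651  r=2.5751  x^+=0.6151  v^+=2.0032  a^+=0.2913
step 5: x_pred=3.3942  r=2.2158  x^+=5.0981  v^+=2.7274  a^+=0.3710
step 6: x_pred=8.8612  r=-10.7312  x^+=0.6089  v^+=1.4833  a^+=-0.0149
step 7: x_pred=2.4807  r=-1.4107  x^+=1.3959  v^+=1.2389  a^+=-0.0656
step 8: x_pred=2.9164  r=-4.3564  x^+=-0.4337  v^+=0.4593  a^+=-0.2223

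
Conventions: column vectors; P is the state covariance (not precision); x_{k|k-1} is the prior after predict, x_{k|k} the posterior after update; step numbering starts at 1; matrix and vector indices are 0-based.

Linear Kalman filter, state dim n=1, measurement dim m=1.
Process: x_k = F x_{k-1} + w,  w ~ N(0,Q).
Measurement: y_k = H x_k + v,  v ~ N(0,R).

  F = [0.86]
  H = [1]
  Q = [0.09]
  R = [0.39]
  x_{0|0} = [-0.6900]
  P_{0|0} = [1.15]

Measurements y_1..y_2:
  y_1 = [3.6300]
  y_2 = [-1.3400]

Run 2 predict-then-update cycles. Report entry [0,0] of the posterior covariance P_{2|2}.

P_post[0,0] = 0.1676

step 1: x^-=[-0.5934]  P^-=[0.9405]  S=[1.3305]  K=[0.7069]  nu=[4.2234]  x^+=[2.3921]  P^+=[0.2757]
step 2: x^-=[2.0572]  P^-=[0.2939]  S=[0.6839]  K=[0.4297]  nu=[-3.3972]  x^+=[0.5973]  P^+=[0.1676]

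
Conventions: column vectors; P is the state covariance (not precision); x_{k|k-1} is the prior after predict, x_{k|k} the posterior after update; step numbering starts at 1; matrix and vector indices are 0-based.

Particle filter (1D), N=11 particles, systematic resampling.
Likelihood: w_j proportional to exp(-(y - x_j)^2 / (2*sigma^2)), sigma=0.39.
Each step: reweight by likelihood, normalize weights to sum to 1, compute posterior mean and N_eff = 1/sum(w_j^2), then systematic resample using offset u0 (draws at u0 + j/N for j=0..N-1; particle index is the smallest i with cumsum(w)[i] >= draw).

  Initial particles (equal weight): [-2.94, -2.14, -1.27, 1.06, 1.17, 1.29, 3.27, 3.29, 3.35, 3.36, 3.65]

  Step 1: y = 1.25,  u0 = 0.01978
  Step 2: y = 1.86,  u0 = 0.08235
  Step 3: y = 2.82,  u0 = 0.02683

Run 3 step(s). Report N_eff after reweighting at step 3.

N_eff = 7.8793

step 1: w=[0.0000, 0.0000, 0.0000, 0.3103, 0.3421, 0.3476, 0.0000, 0.0000, 0.0000, 0.0000, 0.0000]  mean=1.1776  Neff=2.9927  idx=[3, 3, 3, 3, 4, 4, 4, 5, 5, 5, 5]
step 2: w=[0.0490, 0.0490, 0.0490, 0.0490, 0.0840, 0.0840, 0.0840, 0.1380, 0.1380, 0.1380, 0.1380]  mean=1.2147  Neff=9.3489  idx=[1, 3, 4, 5, 6, 7, 8, 8, 9, 10, 10]
step 3: w=[0.0118, 0.0118, 0.0406, 0.0406, 0.0406, 0.1424, 0.1424, 0.1424, 0.1424, 0.1424, 0.1424]  mean=1.2699  Neff=7.8793  idx=[2, 4, 5, 6, 6, 7, 7, 8, 9, 9, 10]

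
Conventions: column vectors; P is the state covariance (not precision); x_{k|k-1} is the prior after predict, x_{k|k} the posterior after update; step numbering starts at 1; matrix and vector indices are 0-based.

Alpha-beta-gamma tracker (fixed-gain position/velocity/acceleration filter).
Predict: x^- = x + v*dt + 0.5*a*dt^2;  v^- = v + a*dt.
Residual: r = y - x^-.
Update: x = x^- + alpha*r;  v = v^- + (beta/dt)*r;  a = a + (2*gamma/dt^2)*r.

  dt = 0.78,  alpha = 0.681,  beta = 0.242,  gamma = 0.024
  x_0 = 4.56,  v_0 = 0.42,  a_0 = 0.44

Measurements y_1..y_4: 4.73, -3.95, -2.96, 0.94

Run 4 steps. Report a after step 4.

a_post = 0.0887

step 1: x_pred=5.0214  r=-0.2914  x^+=4.8230  v^+=0.6728  a^+=0.4170
step 2: x_pred=5.4746  r=-9.4246  x^+=-0.9436  v^+=-1.9260  a^+=-0.3266
step 3: x_pred=-2.5452  r=-0.4148  x^+=-2.8277  v^+=-2.3094  a^+=-0.3593
step 4: x_pred=-4.7383  r=5.6783  x^+=-0.8714  v^+=-0.8279  a^+=0.0887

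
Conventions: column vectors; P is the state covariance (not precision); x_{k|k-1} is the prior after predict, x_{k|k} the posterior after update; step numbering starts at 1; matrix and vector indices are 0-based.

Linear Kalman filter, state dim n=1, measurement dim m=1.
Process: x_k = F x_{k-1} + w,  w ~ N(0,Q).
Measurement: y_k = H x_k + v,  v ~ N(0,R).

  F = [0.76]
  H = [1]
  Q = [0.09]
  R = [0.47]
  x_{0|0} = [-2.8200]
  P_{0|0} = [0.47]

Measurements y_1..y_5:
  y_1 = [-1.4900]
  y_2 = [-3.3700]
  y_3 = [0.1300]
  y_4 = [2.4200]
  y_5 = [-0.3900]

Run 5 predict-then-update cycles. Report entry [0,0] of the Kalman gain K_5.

step 1: x^-=[-2.1432]  P^-=[0.3615]  S=[0.8315]  K=[0.4347]  nu=[0.6532]  x^+=[-1.8592]  P^+=[0.2043]
step 2: x^-=[-1.4130]  P^-=[0.2080]  S=[0.6780]  K=[0.3068]  nu=[-1.9570]  x^+=[-2.0134]  P^+=[0.1442]
step 3: x^-=[-1.5302]  P^-=[0.1733]  S=[0.6433]  K=[0.2694]  nu=[1.6602]  x^+=[-1.0830]  P^+=[0.1266]
step 4: x^-=[-0.8231]  P^-=[0.1631]  S=[0.6331]  K=[0.2577]  nu=[3.2431]  x^+=[0.0125]  P^+=[0.1211]
step 5: x^-=[0.0095]  P^-=[0.1599]  S=[0.6299]  K=[0.2539]  nu=[-0.3995]  x^+=[-0.0919]  P^+=[0.1193]

K[0,0] = 0.2539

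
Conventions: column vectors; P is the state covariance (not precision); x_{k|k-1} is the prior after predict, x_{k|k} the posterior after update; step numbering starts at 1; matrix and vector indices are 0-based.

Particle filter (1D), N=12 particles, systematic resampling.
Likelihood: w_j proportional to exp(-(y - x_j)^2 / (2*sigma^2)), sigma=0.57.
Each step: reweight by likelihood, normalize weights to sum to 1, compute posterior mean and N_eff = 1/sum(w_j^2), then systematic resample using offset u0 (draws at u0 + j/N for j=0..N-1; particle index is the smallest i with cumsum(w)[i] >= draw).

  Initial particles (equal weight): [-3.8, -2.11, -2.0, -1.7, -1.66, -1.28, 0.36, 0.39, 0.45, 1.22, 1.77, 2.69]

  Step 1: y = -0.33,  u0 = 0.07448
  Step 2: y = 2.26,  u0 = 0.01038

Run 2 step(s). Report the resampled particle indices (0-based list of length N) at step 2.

resampled_idx = [2, 7, 10, 11, 11, 11, 11, 11, 11, 11, 11, 11]

step 1: w=[0.0000, 0.0044, 0.0079, 0.0320, 0.0378, 0.1432, 0.2761, 0.2587, 0.2252, 0.0142, 0.0006, 0.0000]  mean=-0.0052  Neff=4.6067  idx=[4, 5, 6, 6, 6, 6, 7, 7, 7, 8, 8, 9]
step 2: w=[0.0000, 0.0000, 0.0167, 0.0167, 0.0167, 0.0167, 0.0199, 0.0199, 0.0199, 0.0279, 0.0279, 0.8177]  mean=1.0701  Neff=1.4869  idx=[2, 7, 10, 11, 11, 11, 11, 11, 11, 11, 11, 11]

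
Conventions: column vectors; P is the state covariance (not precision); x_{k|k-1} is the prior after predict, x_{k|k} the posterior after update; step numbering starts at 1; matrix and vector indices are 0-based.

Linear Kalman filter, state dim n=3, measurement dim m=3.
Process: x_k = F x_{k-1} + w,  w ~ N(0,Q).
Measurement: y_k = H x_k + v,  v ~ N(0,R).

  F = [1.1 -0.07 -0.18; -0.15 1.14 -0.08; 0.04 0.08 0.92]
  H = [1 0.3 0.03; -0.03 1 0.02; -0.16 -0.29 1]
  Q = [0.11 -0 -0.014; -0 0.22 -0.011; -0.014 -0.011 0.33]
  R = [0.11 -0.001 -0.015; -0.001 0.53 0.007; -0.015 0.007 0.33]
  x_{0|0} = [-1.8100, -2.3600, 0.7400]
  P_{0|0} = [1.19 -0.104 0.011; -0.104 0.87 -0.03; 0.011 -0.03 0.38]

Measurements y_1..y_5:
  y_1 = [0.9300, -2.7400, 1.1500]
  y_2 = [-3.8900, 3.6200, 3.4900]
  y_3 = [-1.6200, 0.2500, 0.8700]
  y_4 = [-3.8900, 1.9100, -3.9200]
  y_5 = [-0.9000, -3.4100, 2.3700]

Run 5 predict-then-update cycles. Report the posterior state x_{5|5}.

step 1: x^-=[-1.9590, -2.4781, 0.4196]  P^-=[1.5774 -0.3865 -0.0249; -0.3865 1.4212 -0.0031; -0.0249 -0.0031 0.6548]  S=[1.5824 -0.0052 -0.2664; -0.0052 1.9759 -0.3282; -0.2664 -0.3282 1.1186]  K=[0.9239 -0.2159 0.0090; 0.0096 0.7075 -0.1060; 0.1056 0.1134 0.6482]  nu=[3.6198, -0.3291, -0.3017]  x^+=[1.4536, -2.6442, 0.5690]  P^+=[0.1356 -0.1108 -0.0228; -0.1108 0.3697 0.0593; -0.0228 0.0593 0.2267]
step 2: x^-=[1.6816, -3.2779, 0.3701]  P^-=[0.3108 -0.1991 -0.0847; -0.1991 0.7315 0.0665; -0.0847 0.0665 0.5308]  S=[0.3638 0.0129 -0.1100; 0.0129 1.2767 -0.0939; -0.1100 -0.0939 0.9003]  K=[0.6834 -0.1729 -0.0197; 0.0217 0.5738 -0.0638; 0.0435 0.1061 0.5996]  nu=[-4.5994, 6.9410, 2.4384]  x^+=[-2.7100, 0.4489, 2.3685]  P^+=[0.1031 -0.0888 -0.0272; -0.0888 0.2999 0.0554; -0.0272 0.0554 0.2097]
step 3: x^-=[-3.4388, 0.7288, 2.1065]  P^-=[0.2689 -0.1597 -0.0851; -0.1597 0.6330 0.0589; -0.0851 0.0589 0.5151]  S=[0.3365 0.0234 -0.1113; 0.0234 1.1755 -0.0794; -0.1113 -0.0794 0.8835]  K=[0.6520 -0.1588 -0.0248; 0.0381 0.5388 -0.0590; 0.0343 0.1004 0.5925]  nu=[1.5369, -0.6241, -1.5754]  x^+=[-2.2984, 0.5440, 1.1632]  P^+=[0.0975 -0.0815 -0.0271; -0.0815 0.2816 0.0524; -0.0271 0.0524 0.2066]
step 4: x^-=[-2.7757, 0.8719, 1.0218]  P^-=[0.2607 -0.1475 -0.0838; -0.1475 0.6072 0.0546; -0.0838 0.0546 0.5120]  S=[0.3333 0.0279 -0.1118; 0.0279 1.1488 -0.0782; -0.1118 -0.0782 0.8812]  K=[0.6462 -0.1541 -0.0256; 0.0452 0.5283 -0.0585; 0.0340 0.0981 0.5913]  nu=[-1.4065, 0.9344, -5.1330]  x^+=[-3.6973, 1.6021, -1.9694]  P^+=[0.0961 -0.0791 -0.0268; -0.0791 0.2761 0.0512; -0.0268 0.0512 0.2059]
step 5: x^-=[-3.8247, 2.5385, -1.8316]  P^-=[0.2584 -0.1435 -0.0831; -0.1435 0.5994 0.0529; -0.0831 0.0529 0.5112]  S=[0.3327 0.0295 -0.1119; 0.0295 1.1407 -0.0783; -0.1119 -0.0783 0.8808]  K=[0.6447 -0.1525 -0.0256; 0.0478 0.5249 -0.0585; 0.0343 0.0972 0.5911]  nu=[2.2181, -6.0266, 4.3258]  x^+=[-1.5866, -0.7722, 0.2155]  P^+=[0.0957 -0.0782 -0.0266; -0.0782 0.2744 0.0507; -0.0266 0.0507 0.2057]

x_post = [-1.5866, -0.7722, 0.2155]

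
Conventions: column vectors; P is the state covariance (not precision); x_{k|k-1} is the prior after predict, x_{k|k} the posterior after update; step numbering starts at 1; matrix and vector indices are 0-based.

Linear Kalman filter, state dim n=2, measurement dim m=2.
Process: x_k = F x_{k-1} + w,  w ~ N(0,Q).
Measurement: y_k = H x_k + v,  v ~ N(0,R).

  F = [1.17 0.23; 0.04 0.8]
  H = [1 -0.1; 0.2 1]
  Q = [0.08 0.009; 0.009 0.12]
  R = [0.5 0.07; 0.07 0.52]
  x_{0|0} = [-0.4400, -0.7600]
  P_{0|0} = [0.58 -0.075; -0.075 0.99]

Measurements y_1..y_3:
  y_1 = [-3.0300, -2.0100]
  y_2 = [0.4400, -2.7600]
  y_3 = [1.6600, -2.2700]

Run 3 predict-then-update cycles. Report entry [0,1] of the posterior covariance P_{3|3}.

P_post[0,1] = 0.0343

step 1: x^-=[-0.6896, -0.6256]  P^-=[0.8860 0.1474; 0.1474 0.7497]  S=[1.3640 0.3167; 0.3167 1.3641]  K=[0.6167 0.0948; -0.0840 0.5907]  nu=[-2.4030, -1.2465]  x^+=[-2.2897, -1.1600]  P^+=[0.3179 0.0289; 0.0289 0.2955]
step 2: x^-=[-2.9458, -1.0196]  P^-=[0.5463 0.1056; 0.1056 0.3115]  S=[1.0283 0.2516; 0.2516 0.8956]  K=[0.4964 0.1004; -0.0199 0.3770]  nu=[3.2838, -1.1513]  x^+=[-1.4311, -1.5188]  P^+=[0.2588 0.0352; 0.0352 0.1876]
step 3: x^-=[-2.0238, -1.2723]  P^-=[0.4631 0.0889; 0.0889 0.2427]  S=[0.9478 0.2255; 0.2255 0.8168]  K=[0.4564 0.0963; -0.0082 0.3212]  nu=[3.5565, -0.5930]  x^+=[-0.4578, -1.4920]  P^+=[0.2384 0.0343; 0.0343 0.1596]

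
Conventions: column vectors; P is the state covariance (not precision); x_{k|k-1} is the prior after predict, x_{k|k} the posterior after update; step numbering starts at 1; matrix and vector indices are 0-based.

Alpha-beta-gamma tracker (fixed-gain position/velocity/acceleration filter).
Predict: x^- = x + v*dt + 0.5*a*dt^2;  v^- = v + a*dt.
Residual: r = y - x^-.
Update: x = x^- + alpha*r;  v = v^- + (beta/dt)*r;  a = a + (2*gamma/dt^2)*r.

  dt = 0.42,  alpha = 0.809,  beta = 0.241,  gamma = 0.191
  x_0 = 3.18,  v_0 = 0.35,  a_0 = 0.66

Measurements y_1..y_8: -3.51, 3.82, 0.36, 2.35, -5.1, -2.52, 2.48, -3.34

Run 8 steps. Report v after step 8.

step 1: x_pred=3.3852  r=-6.8952  x^+=-2.1930  v^+=-3.3293  a^+=-14.2718
step 2: x_pred=-4.8501  r=8.6701  x^+=2.1640  v^+=-4.3485  a^+=4.5036
step 3: x_pred=0.7349  r=-0.3749  x^+=0.4316  v^+=-2.6721  a^+=3.6918
step 4: x_pred=-0.3651  r=2.7151  x^+=1.8314  v^+=0.4364  a^+=9.5714
step 5: x_pred=2.8589  r=-7.9589  x^+=-3.5798  v^+=-0.1105  a^+=-7.6639
step 6: x_pred=-4.3022  r=1.7822  x^+=-2.8604  v^+=-2.3067  a^+=-3.8045
step 7: x_pred=-4.1648  r=6.6448  x^+=1.2108  v^+=-0.0917  a^+=10.5850
step 8: x_pred=2.1059  r=-5.4459  x^+=-2.2998  v^+=1.2291  a^+=-1.2083

v_post = 1.2291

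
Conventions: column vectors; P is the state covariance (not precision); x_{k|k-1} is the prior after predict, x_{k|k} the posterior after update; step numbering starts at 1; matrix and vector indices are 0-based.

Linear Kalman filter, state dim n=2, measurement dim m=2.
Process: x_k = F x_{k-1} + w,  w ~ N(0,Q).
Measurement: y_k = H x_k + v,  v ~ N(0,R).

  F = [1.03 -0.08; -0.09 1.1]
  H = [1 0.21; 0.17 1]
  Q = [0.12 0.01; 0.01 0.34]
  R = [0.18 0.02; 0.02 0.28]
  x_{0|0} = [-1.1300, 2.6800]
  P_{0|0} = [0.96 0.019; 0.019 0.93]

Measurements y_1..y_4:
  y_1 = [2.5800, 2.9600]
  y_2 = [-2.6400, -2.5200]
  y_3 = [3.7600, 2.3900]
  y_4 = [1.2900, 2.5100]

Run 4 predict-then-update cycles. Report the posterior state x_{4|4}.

x_post = [1.1431, 1.9478]

step 1: x^-=[-1.3783, 3.0497]  P^-=[1.1413 -0.1392; -0.1392 1.4693]  S=[1.3276 0.3784; 0.3784 1.7350]  K=[0.8836 -0.1611; -0.1172 0.8588]  nu=[3.3179, 0.1446]  x^+=[1.5299, 2.7850]  P^+=[0.1676 -0.0559; -0.0559 0.2476]
step 2: x^-=[1.3530, 2.9258]  P^-=[0.3086 -0.0911; -0.0911 0.6521]  S=[0.4791 0.1150; 0.1150 0.9100]  K=[0.6336 -0.1226; -0.0746 0.7090]  nu=[-4.6074, -5.6758]  x^+=[-0.8707, -0.7545]  P^+=[0.1204 -0.0421; -0.0421 0.2042]
step 3: x^-=[-0.8364, -0.7516]  P^-=[0.2560 -0.0672; -0.0672 0.5964]  S=[0.4341 0.1192; 0.1192 0.8609]  K=[0.5871 -0.1087; -0.0549 0.6870]  nu=[4.7543, 3.2838]  x^+=[1.5979, 1.2436]  P^+=[0.1114 -0.0376; -0.0376 0.1977]
step 4: x^-=[1.5463, 1.2242]  P^-=[0.2457 -0.0606; -0.0606 0.5875]  S=[0.4261 0.1223; 0.1223 0.8540]  K=[0.5767 -0.1047; -0.0488 0.6829]  nu=[-0.5134, 1.0230]  x^+=[1.1431, 1.9478]  P^+=[0.1094 -0.0364; -0.0364 0.1964]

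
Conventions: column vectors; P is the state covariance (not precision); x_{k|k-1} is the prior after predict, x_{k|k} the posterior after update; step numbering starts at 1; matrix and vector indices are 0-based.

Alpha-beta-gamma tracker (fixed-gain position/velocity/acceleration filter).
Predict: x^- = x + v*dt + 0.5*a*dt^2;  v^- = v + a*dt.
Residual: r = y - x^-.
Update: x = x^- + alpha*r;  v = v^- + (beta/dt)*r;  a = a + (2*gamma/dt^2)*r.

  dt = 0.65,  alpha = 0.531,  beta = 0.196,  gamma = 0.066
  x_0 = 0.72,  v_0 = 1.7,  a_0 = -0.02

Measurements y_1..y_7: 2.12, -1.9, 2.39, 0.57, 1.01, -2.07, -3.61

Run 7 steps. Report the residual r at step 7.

resid = -0.5859

step 1: x_pred=1.8208  r=0.2992  x^+=1.9797  v^+=1.7772  a^+=0.0735
step 2: x_pred=3.1504  r=-5.0504  x^+=0.4686  v^+=0.3021  a^+=-1.5044
step 3: x_pred=0.3472  r=2.0428  x^+=1.4319  v^+=-0.0598  a^+=-0.8662
step 4: x_pred=1.2101  r=-0.6401  x^+=0.8702  v^+=-0.8158  a^+=-1.0661
step 5: x_pred=0.1147  r=0.8953  x^+=0.5901  v^+=-1.2388  a^+=-0.7864
step 6: x_pred=-0.3813  r=-1.6887  x^+=-1.2780  v^+=-2.2592  a^+=-1.3141
step 7: x_pred=-3.0241  r=-0.5859  x^+=-3.3352  v^+=-3.2900  a^+=-1.4971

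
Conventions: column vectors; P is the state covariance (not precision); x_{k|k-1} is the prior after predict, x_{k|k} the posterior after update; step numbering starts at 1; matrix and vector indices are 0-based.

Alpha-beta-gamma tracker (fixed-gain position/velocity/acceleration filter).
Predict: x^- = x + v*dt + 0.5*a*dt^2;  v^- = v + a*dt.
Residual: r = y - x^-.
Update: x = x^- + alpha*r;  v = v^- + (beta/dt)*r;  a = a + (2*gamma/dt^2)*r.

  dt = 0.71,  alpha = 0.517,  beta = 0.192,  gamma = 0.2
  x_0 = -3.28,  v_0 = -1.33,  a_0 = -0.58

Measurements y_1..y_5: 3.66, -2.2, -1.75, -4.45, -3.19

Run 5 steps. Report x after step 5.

x_post = -2.2817

step 1: x_pred=-4.3705  r=8.0305  x^+=-0.2187  v^+=0.4298  a^+=5.7921
step 2: x_pred=1.5464  r=-3.7464  x^+=-0.3905  v^+=3.5291  a^+=2.8194
step 3: x_pred=2.8258  r=-4.5758  x^+=0.4601  v^+=4.2935  a^+=-0.8115
step 4: x_pred=3.3040  r=-7.7540  x^+=-0.7048  v^+=1.6205  a^+=-6.9642
step 5: x_pred=-1.3096  r=-1.8804  x^+=-2.2817  v^+=-3.8326  a^+=-8.4563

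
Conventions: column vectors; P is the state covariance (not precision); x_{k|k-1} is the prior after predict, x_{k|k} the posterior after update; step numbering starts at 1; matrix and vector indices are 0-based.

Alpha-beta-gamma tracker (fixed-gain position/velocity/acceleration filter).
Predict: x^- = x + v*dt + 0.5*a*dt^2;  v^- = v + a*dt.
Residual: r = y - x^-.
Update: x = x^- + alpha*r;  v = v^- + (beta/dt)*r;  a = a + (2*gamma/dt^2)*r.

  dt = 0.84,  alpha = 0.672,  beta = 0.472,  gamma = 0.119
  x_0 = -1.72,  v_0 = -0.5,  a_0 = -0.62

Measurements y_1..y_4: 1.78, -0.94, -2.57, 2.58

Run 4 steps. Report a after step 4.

a_post = 0.8209

step 1: x_pred=-2.3587  r=4.1387  x^+=0.4225  v^+=1.3048  a^+=0.7760
step 2: x_pred=1.7923  r=-2.7323  x^+=-0.0438  v^+=0.4213  a^+=-0.1456
step 3: x_pred=0.2587  r=-2.8287  x^+=-1.6422  v^+=-1.2905  a^+=-1.0997
step 4: x_pred=-3.1141  r=5.6941  x^+=0.7123  v^+=0.9853  a^+=0.8209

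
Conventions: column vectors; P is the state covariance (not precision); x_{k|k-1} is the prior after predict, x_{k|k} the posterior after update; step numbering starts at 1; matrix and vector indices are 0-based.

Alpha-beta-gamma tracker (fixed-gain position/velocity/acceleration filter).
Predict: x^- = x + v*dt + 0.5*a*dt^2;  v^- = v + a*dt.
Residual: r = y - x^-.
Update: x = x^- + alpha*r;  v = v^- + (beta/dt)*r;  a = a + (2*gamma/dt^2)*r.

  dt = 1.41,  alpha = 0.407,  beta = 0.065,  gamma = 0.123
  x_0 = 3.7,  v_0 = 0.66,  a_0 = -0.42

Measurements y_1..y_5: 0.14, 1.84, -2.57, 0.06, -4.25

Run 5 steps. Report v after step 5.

v_post = -3.9255

step 1: x_pred=4.2131  r=-4.0731  x^+=2.5553  v^+=-0.1200  a^+=-0.9240
step 2: x_pred=1.4677  r=0.3723  x^+=1.6192  v^+=-1.4056  a^+=-0.8779
step 3: x_pred=-1.2354  r=-1.3346  x^+=-1.7786  v^+=-2.7050  a^+=-1.0431
step 4: x_pred=-6.6295  r=6.6895  x^+=-3.9069  v^+=-3.8674  a^+=-0.2153
step 5: x_pred=-9.5739  r=5.3239  x^+=-7.4071  v^+=-3.9255  a^+=0.4434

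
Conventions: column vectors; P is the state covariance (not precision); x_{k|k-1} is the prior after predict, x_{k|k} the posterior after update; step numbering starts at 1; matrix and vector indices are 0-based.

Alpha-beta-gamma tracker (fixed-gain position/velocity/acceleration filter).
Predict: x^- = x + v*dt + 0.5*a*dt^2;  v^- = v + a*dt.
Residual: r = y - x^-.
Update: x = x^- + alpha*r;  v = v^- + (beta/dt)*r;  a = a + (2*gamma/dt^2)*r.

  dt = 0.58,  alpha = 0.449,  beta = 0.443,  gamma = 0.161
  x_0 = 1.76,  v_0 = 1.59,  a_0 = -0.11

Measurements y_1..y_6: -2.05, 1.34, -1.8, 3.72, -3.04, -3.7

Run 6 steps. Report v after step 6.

step 1: x_pred=2.6637  r=-4.7137  x^+=0.5472  v^+=-2.0741  a^+=-4.6219
step 2: x_pred=-1.4331  r=2.7731  x^+=-0.1880  v^+=-2.6367  a^+=-1.9675
step 3: x_pred=-2.0482  r=0.2482  x^+=-1.9368  v^+=-3.5883  a^+=-1.7299
step 4: x_pred=-4.3089  r=8.0289  x^+=-0.7039  v^+=1.5408  a^+=5.9553
step 5: x_pred=1.1914  r=-4.2314  x^+=-0.7085  v^+=1.7630  a^+=1.9050
step 6: x_pred=0.6345  r=-4.3345  x^+=-1.3117  v^+=-0.4427  a^+=-2.2439

v_post = -0.4427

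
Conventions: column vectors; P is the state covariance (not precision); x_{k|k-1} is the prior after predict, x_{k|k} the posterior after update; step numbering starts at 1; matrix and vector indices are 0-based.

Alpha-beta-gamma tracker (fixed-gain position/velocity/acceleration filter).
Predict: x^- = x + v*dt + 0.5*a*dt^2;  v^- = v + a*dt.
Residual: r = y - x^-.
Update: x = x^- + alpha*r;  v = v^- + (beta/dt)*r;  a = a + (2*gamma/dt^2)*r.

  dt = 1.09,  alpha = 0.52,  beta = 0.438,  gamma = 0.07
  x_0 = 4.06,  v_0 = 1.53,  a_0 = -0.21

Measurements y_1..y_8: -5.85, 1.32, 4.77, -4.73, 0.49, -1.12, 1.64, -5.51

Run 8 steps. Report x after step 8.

x_post = -1.7115

step 1: x_pred=5.6029  r=-11.4529  x^+=-0.3526  v^+=-3.3011  a^+=-1.5596
step 2: x_pred=-4.8772  r=6.1972  x^+=-1.6547  v^+=-2.5108  a^+=-0.8293
step 3: x_pred=-4.8840  r=9.6540  x^+=0.1361  v^+=0.4646  a^+=0.3083
step 4: x_pred=0.8256  r=-5.5556  x^+=-2.0633  v^+=-1.4318  a^+=-0.3464
step 5: x_pred=-3.8297  r=4.3197  x^+=-1.5835  v^+=-0.0735  a^+=0.1626
step 6: x_pred=-1.5670  r=0.4470  x^+=-1.3346  v^+=0.2834  a^+=0.2153
step 7: x_pred=-0.8978  r=2.5378  x^+=0.4219  v^+=1.5378  a^+=0.5144
step 8: x_pred=2.4036  r=-7.9136  x^+=-1.7115  v^+=-1.0815  a^+=-0.4182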